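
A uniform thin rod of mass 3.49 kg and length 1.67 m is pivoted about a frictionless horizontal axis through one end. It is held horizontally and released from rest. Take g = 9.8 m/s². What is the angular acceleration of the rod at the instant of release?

α ≈ 8.80 rad/s²

About the pivot, I = (1/3)ML² = (1/3)(3.49)(1.67)² = 3.244 kg·m².
The weight acts at the center, a distance L/2 = 0.8350 m from the pivot; τ = Mg(L/2) = 28.56 N·m.
α = τ/I = 28.56/3.244 = 8.802 rad/s².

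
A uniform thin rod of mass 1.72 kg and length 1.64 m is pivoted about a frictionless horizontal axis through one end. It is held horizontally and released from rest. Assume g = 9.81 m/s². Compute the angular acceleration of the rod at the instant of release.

About the pivot, I = (1/3)ML² = (1/3)(1.72)(1.64)² = 1.542 kg·m².
The weight acts at the center, a distance L/2 = 0.8200 m from the pivot; τ = Mg(L/2) = 13.84 N·m.
α = τ/I = 13.84/1.542 = 8.973 rad/s².

α ≈ 8.97 rad/s²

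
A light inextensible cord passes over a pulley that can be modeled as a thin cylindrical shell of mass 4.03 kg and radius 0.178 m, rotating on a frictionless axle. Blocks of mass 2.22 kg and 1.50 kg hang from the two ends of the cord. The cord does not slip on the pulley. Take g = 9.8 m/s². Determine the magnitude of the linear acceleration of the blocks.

I = MR² = (4.03)(0.178)² = 0.1277 kg·m².
Heavier block: m₁g − T₁ = m₁a. Lighter block: T₂ − m₂g = m₂a.
Pulley: (T₁ − T₂)R = Iα = I(a/R), so T₁ − T₂ = (I/R²)a = 1·M_p a = 4.030·a.
Adding the three: (m₁ − m₂)g = (m₁ + m₂ + 4.030)a, so a = (2.22 − 1.50)(9.8)/(2.22 + 1.50 + 4.030) = 0.9105 m/s².

a ≈ 0.910 m/s²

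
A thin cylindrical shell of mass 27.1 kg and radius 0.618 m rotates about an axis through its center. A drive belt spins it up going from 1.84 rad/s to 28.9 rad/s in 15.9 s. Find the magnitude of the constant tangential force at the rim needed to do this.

I = MR² = (27.1)(0.618)² = 10.35 kg·m².
α = Δω/Δt = (28.9 − 1.84)/15.9 = 1.702 rad/s².
The required torque is τ = Iα = (10.35)(1.702) = 17.61 N·m.
A tangential force at the rim gives τ = FR, so F = τ/R = 17.61/0.618 = 28.50 N.

F ≈ 28.5 N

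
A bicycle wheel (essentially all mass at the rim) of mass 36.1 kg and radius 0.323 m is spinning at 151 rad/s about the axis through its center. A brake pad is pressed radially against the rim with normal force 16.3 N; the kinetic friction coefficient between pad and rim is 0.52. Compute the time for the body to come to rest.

I = MR² = (36.1)(0.323)² = 3.766 kg·m².
Friction force f = μN = (0.52)(16.3) = 8.476 N at the rim; torque magnitude τ = fR = 2.738 N·m, opposing ω.
|α| = τ/I = 2.738/3.766 = 0.7269 rad/s² (deceleration).
0 = ω₀ − |α|t ⇒ t = ω₀/|α| = 151/0.7269 = 207.7 s.

t ≈ 208 s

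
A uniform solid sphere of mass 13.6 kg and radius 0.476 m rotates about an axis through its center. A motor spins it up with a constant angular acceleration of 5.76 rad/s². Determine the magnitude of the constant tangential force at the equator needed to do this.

F ≈ 14.9 N

I = (2/5)MR² = (2/5)(13.6)(0.476)² = 1.233 kg·m².
The required torque is τ = Iα = (1.233)(5.760) = 7.100 N·m.
A tangential force at the equator gives τ = FR, so F = τ/R = 7.100/0.476 = 14.92 N.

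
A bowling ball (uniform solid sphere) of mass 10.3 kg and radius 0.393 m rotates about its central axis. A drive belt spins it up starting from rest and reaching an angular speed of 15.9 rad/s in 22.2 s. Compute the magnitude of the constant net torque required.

I = (2/5)MR² = (2/5)(10.3)(0.393)² = 0.6363 kg·m².
α = Δω/Δt = (15.9 − 0)/22.2 = 0.7162 rad/s².
τ = Iα = (0.6363)(0.7162) = 0.4557 N·m.

τ ≈ 0.456 N·m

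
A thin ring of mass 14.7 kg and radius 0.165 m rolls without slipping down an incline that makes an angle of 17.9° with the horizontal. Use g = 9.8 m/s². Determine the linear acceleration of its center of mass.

Translation along the incline: Mg sinθ − f = Ma.
Rotation about the center: fR = Iα with I = MR². No-slip gives a = αR, so f = (I/R²)a = M a.
Substituting: Mg sinθ = (1 + 1.000)Ma, so a = g sinθ/(1 + 1.000) = (9.8) sin 17.9° / 2.000 = 1.506 m/s².

a ≈ 1.51 m/s²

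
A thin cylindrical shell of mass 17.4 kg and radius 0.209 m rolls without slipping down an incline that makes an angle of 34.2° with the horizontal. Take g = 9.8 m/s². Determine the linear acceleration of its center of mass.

a ≈ 2.75 m/s²

Translation along the incline: Mg sinθ − f = Ma.
Rotation about the center: fR = Iα with I = MR². No-slip gives a = αR, so f = (I/R²)a = M a.
Substituting: Mg sinθ = (1 + 1.000)Ma, so a = g sinθ/(1 + 1.000) = (9.8) sin 34.2° / 2.000 = 2.754 m/s².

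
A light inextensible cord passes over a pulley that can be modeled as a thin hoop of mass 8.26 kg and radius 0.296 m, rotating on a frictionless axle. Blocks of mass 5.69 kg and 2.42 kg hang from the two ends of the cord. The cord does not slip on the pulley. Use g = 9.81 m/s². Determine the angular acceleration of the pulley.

α ≈ 6.62 rad/s²

I = MR² = (8.26)(0.296)² = 0.7237 kg·m².
Heavier block: m₁g − T₁ = m₁a. Lighter block: T₂ − m₂g = m₂a.
Pulley: (T₁ − T₂)R = Iα = I(a/R), so T₁ − T₂ = (I/R²)a = 1·M_p a = 8.260·a.
Adding the three: (m₁ − m₂)g = (m₁ + m₂ + 8.260)a, so a = (5.69 − 2.42)(9.81)/(5.69 + 2.42 + 8.260) = 1.960 m/s².
α = a/R = 1.960/0.296 = 6.620 rad/s².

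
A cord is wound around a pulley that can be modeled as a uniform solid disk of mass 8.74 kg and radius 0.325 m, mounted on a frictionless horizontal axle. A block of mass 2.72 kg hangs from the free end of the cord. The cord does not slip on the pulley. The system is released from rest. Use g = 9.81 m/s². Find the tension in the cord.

I = ½MR² = (1/2)(8.74)(0.325)² = 0.4616 kg·m².
Block: mg − T = ma. Pulley: TR = Iα. No-slip: a = αR, so T = (I/R²)a = 4.370·a.
Then mg = (m + 4.370)a, so a = (2.72)(9.81)/(2.72 + 4.370) = 3.763 m/s².
T = 4.370·a = 16.45 N.

T ≈ 16.4 N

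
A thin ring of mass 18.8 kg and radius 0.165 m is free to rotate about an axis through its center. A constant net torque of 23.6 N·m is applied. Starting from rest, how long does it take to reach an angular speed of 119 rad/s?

t ≈ 2.58 s

I = MR² = (18.8)(0.165)² = 0.5118 kg·m².
α = τ/I = 23.6/0.5118 = 46.11 rad/s².
ω = αt ⇒ t = ω/α = 119/46.11 = 2.581 s.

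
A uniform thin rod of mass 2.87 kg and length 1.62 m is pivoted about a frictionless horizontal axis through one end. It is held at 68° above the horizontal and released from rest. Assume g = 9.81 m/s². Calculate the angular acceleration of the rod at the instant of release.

α ≈ 3.40 rad/s²

About the pivot, I = (1/3)ML² = (1/3)(2.87)(1.62)² = 2.511 kg·m².
The weight acts at the center, a distance L/2 = 0.8100 m from the pivot; τ = Mg(L/2) cos 68° = 8.543 N·m.
α = τ/I = 8.543/2.511 = 3.403 rad/s².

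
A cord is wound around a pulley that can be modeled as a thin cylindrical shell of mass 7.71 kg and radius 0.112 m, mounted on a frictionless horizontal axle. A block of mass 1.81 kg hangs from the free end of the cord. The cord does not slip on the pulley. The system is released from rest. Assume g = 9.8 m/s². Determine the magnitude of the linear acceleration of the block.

I = MR² = (7.71)(0.112)² = 0.09671 kg·m².
Block: mg − T = ma. Pulley: TR = Iα. No-slip: a = αR, so T = (I/R²)a = 7.710·a.
Then mg = (m + 7.710)a, so a = (1.81)(9.8)/(1.81 + 7.710) = 1.863 m/s².

a ≈ 1.86 m/s²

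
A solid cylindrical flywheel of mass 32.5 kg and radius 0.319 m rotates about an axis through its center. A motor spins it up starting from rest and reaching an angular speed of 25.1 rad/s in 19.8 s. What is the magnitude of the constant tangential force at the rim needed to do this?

F ≈ 6.57 N

I = ½MR² = (1/2)(32.5)(0.319)² = 1.654 kg·m².
α = Δω/Δt = (25.1 − 0)/19.8 = 1.268 rad/s².
The required torque is τ = Iα = (1.654)(1.268) = 2.096 N·m.
A tangential force at the rim gives τ = FR, so F = τ/R = 2.096/0.319 = 6.571 N.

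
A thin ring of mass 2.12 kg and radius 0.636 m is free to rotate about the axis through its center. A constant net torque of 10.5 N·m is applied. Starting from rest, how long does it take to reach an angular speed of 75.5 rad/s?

I = MR² = (2.12)(0.636)² = 0.8575 kg·m².
α = τ/I = 10.5/0.8575 = 12.24 rad/s².
ω = αt ⇒ t = ω/α = 75.5/12.24 = 6.166 s.

t ≈ 6.17 s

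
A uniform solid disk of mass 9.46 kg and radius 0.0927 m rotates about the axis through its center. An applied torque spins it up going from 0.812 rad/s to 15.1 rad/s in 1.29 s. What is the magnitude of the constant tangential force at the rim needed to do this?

F ≈ 4.86 N

I = ½MR² = (1/2)(9.46)(0.0927)² = 0.04065 kg·m².
α = Δω/Δt = (15.1 − 0.812)/1.29 = 11.08 rad/s².
The required torque is τ = Iα = (0.04065)(11.08) = 0.4502 N·m.
A tangential force at the rim gives τ = FR, so F = τ/R = 0.4502/0.0927 = 4.856 N.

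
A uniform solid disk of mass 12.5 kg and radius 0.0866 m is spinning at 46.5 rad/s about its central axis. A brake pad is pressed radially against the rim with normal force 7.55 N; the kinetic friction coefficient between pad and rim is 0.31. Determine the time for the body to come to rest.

t ≈ 10.8 s

I = ½MR² = (1/2)(12.5)(0.0866)² = 0.04687 kg·m².
Friction force f = μN = (0.31)(7.55) = 2.341 N at the rim; torque magnitude τ = fR = 0.2027 N·m, opposing ω.
|α| = τ/I = 0.2027/0.04687 = 4.324 rad/s² (deceleration).
0 = ω₀ − |α|t ⇒ t = ω₀/|α| = 46.5/4.324 = 10.75 s.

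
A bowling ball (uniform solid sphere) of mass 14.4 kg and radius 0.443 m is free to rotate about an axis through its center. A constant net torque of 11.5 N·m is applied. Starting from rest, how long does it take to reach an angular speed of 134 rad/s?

I = (2/5)MR² = (2/5)(14.4)(0.443)² = 1.130 kg·m².
α = τ/I = 11.5/1.130 = 10.17 rad/s².
ω = αt ⇒ t = ω/α = 134/10.17 = 13.17 s.

t ≈ 13.2 s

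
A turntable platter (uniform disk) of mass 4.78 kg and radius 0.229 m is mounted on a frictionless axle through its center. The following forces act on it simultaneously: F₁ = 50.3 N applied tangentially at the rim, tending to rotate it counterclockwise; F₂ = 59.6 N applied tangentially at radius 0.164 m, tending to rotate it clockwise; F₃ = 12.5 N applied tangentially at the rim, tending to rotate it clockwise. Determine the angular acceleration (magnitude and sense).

I = ½MR² = (1/2)(4.78)(0.229)² = 0.1253 kg·m².
Taking counterclockwise as positive: τ₁ = +(50.3)(0.229) = +11.52 N·m; τ₂ = −(59.6)(0.164) = −9.774 N·m; τ₃ = −(12.5)(0.229) = −2.863 N·m.
Net torque τ = -1.118 N·m.
α = τ/I = -1.118/0.1253 = -8.922 rad/s².

α ≈ 8.92 rad/s², clockwise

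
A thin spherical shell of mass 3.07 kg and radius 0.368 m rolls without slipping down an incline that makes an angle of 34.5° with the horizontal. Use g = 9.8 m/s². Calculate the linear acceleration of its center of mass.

a ≈ 3.33 m/s²

Translation along the incline: Mg sinθ − f = Ma.
Rotation about the center: fR = Iα with I = (2/3)MR². No-slip gives a = αR, so f = (I/R²)a = (2/3)M a.
Substituting: Mg sinθ = (1 + 0.6667)Ma, so a = g sinθ/(1 + 0.6667) = (9.8) sin 34.5° / 1.667 = 3.330 m/s².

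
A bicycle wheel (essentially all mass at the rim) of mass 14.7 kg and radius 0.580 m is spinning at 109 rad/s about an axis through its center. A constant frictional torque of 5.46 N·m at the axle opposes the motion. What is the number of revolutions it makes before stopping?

I = MR² = (14.7)(0.580)² = 4.945 kg·m².
The net torque has magnitude 5.46 N·m, opposing ω.
|α| = τ/I = 5.460/4.945 = 1.104 rad/s² (deceleration).
ω² = ω₀² − 2|α|θ with ω = 0 ⇒ θ = ω₀²/(2|α|) = 5380 rad = 856.3 rev.

≈ 856 revolutions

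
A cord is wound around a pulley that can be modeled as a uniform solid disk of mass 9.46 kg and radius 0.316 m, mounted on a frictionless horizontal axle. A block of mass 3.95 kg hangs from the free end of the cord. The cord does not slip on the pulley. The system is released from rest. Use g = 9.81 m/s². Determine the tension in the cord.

T ≈ 21.1 N

I = ½MR² = (1/2)(9.46)(0.316)² = 0.4723 kg·m².
Block: mg − T = ma. Pulley: TR = Iα. No-slip: a = αR, so T = (I/R²)a = 4.730·a.
Then mg = (m + 4.730)a, so a = (3.95)(9.81)/(3.95 + 4.730) = 4.464 m/s².
T = 4.730·a = 21.12 N.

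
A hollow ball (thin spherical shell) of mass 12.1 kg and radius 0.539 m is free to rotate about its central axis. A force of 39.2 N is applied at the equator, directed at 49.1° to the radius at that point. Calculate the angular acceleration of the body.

α ≈ 6.81 rad/s²

I = (2/3)MR² = (2/3)(12.1)(0.539)² = 2.344 kg·m².
Only the tangential component produces torque: τ = F R sinθ = (39.2)(0.539) sin 49.1° = 15.97 N·m.
From τ = Iα: α = 15.97/2.344 = 6.815 rad/s².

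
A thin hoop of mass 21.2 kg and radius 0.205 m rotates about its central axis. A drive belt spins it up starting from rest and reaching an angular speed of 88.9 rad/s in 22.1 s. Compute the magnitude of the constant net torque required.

τ ≈ 3.58 N·m

I = MR² = (21.2)(0.205)² = 0.8909 kg·m².
α = Δω/Δt = (88.9 − 0)/22.1 = 4.023 rad/s².
τ = Iα = (0.8909)(4.023) = 3.584 N·m.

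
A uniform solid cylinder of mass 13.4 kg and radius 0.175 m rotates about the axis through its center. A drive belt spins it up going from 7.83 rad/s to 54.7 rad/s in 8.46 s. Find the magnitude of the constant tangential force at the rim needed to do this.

I = ½MR² = (1/2)(13.4)(0.175)² = 0.2052 kg·m².
α = Δω/Δt = (54.7 − 7.83)/8.46 = 5.540 rad/s².
The required torque is τ = Iα = (0.2052)(5.540) = 1.137 N·m.
A tangential force at the rim gives τ = FR, so F = τ/R = 1.137/0.175 = 6.496 N.

F ≈ 6.50 N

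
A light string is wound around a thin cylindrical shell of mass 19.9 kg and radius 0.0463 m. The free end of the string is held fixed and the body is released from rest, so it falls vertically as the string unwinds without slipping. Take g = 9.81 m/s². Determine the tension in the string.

T ≈ 97.6 N

Translation: Mg − T = Ma. Rotation about the center: TR = Iα with I = MR².
With a = αR: T = (I/R²)a = M a, so Mg = (1 + 1.000)Ma.
a = g/(1 + 1.000) = 9.81/2.000 = 4.905 m/s².
T = 1.000·M·a = (1.000)(19.9)(4.905) = 97.61 N.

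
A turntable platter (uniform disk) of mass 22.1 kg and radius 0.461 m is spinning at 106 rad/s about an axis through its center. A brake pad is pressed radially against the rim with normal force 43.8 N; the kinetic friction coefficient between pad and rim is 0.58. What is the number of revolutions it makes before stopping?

I = ½MR² = (1/2)(22.1)(0.461)² = 2.348 kg·m².
Friction force f = μN = (0.58)(43.8) = 25.40 N at the rim; torque magnitude τ = fR = 11.71 N·m, opposing ω.
|α| = τ/I = 11.71/2.348 = 4.987 rad/s² (deceleration).
ω² = ω₀² − 2|α|θ with ω = 0 ⇒ θ = ω₀²/(2|α|) = 1127 rad = 179.3 rev.

≈ 179 revolutions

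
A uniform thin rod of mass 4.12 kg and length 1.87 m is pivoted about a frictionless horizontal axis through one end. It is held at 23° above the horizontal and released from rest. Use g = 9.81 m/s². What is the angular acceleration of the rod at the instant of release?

α ≈ 7.24 rad/s²

About the pivot, I = (1/3)ML² = (1/3)(4.12)(1.87)² = 4.802 kg·m².
The weight acts at the center, a distance L/2 = 0.9350 m from the pivot; τ = Mg(L/2) cos 23° = 34.79 N·m.
α = τ/I = 34.79/4.802 = 7.243 rad/s².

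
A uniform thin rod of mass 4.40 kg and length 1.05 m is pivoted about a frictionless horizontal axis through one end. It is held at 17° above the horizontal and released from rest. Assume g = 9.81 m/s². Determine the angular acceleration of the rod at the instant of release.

About the pivot, I = (1/3)ML² = (1/3)(4.40)(1.05)² = 1.617 kg·m².
The weight acts at the center, a distance L/2 = 0.5250 m from the pivot; τ = Mg(L/2) cos 17° = 21.67 N·m.
α = τ/I = 21.67/1.617 = 13.40 rad/s².

α ≈ 13.4 rad/s²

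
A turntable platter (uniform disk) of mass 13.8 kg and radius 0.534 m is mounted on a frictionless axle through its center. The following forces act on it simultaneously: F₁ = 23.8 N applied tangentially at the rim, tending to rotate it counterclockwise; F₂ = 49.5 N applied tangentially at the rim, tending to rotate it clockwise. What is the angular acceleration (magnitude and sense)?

α ≈ 6.97 rad/s², clockwise

I = ½MR² = (1/2)(13.8)(0.534)² = 1.968 kg·m².
Taking counterclockwise as positive: τ₁ = +(23.8)(0.534) = +12.71 N·m; τ₂ = −(49.5)(0.534) = −26.43 N·m.
Net torque τ = -13.72 N·m.
α = τ/I = -13.72/1.968 = -6.975 rad/s².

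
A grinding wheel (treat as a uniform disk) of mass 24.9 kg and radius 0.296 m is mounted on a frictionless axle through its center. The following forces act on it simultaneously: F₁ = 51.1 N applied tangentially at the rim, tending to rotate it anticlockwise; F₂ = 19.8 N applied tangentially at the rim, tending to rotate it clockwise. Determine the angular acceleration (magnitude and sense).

I = ½MR² = (1/2)(24.9)(0.296)² = 1.091 kg·m².
Taking anticlockwise as positive: τ₁ = +(51.1)(0.296) = +15.13 N·m; τ₂ = −(19.8)(0.296) = −5.861 N·m.
Net torque τ = 9.265 N·m.
α = τ/I = 9.265/1.091 = 8.493 rad/s².

α ≈ 8.49 rad/s², anticlockwise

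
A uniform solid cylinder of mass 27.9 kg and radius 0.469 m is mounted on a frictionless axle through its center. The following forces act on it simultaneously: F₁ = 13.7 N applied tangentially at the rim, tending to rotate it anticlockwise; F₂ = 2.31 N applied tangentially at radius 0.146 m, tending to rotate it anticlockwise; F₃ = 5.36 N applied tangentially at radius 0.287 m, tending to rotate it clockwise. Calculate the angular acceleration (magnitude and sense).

I = ½MR² = (1/2)(27.9)(0.469)² = 3.068 kg·m².
Taking anticlockwise as positive: τ₁ = +(13.7)(0.469) = +6.425 N·m; τ₂ = +(2.31)(0.146) = +0.3373 N·m; τ₃ = −(5.36)(0.287) = −1.538 N·m.
Net torque τ = 5.224 N·m.
α = τ/I = 5.224/3.068 = 1.703 rad/s².

α ≈ 1.70 rad/s², anticlockwise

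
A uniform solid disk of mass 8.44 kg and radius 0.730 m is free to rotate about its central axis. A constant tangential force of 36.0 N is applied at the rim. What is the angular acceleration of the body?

I = ½MR² = (1/2)(8.44)(0.730)² = 2.249 kg·m².
τ = F R = (36.0)(0.730) = 26.28 N·m.
Newton's second law for rotation, τ = Iα, gives α = τ/I = 26.28/2.249 = 11.69 rad/s².

α ≈ 11.7 rad/s²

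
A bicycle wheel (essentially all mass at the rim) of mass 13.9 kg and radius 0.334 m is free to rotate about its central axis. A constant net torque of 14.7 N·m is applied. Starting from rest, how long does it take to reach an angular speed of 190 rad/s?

t ≈ 20.0 s

I = MR² = (13.9)(0.334)² = 1.551 kg·m².
α = τ/I = 14.7/1.551 = 9.480 rad/s².
ω = αt ⇒ t = ω/α = 190/9.480 = 20.04 s.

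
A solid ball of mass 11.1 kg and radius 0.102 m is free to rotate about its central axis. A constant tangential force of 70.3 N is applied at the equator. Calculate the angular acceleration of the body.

α ≈ 155 rad/s²

I = (2/5)MR² = (2/5)(11.1)(0.102)² = 0.04619 kg·m².
τ = F R = (70.3)(0.102) = 7.171 N·m.
Newton's second law for rotation, τ = Iα, gives α = τ/I = 7.171/0.04619 = 155.2 rad/s².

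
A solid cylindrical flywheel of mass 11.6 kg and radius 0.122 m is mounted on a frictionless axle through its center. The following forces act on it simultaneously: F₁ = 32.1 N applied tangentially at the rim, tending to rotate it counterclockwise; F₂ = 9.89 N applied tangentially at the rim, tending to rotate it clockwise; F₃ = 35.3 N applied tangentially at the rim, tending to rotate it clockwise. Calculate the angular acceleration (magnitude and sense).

α ≈ 18.5 rad/s², clockwise

I = ½MR² = (1/2)(11.6)(0.122)² = 0.08633 kg·m².
Taking counterclockwise as positive: τ₁ = +(32.1)(0.122) = +3.916 N·m; τ₂ = −(9.89)(0.122) = −1.207 N·m; τ₃ = −(35.3)(0.122) = −4.307 N·m.
Net torque τ = -1.597 N·m.
α = τ/I = -1.597/0.08633 = -18.50 rad/s².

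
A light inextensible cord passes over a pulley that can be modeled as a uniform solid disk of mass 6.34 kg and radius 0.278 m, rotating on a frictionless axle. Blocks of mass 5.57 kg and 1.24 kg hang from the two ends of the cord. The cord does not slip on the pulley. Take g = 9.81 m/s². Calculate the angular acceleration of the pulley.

α ≈ 15.3 rad/s²

I = ½MR² = (1/2)(6.34)(0.278)² = 0.2450 kg·m².
Heavier block: m₁g − T₁ = m₁a. Lighter block: T₂ − m₂g = m₂a.
Pulley: (T₁ − T₂)R = Iα = I(a/R), so T₁ − T₂ = (I/R²)a = (1/2)M_p a = 3.170·a.
Adding the three: (m₁ − m₂)g = (m₁ + m₂ + 3.170)a, so a = (5.57 − 1.24)(9.81)/(5.57 + 1.24 + 3.170) = 4.256 m/s².
α = a/R = 4.256/0.278 = 15.31 rad/s².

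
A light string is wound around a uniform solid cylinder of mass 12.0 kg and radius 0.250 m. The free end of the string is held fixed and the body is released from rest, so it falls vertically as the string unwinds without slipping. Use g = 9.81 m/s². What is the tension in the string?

Translation: Mg − T = Ma. Rotation about the center: TR = Iα with I = ½MR².
With a = αR: T = (I/R²)a = (1/2)M a, so Mg = (1 + 0.5000)Ma.
a = g/(1 + 0.5000) = 9.81/1.500 = 6.540 m/s².
T = 0.5000·M·a = (0.5000)(12.0)(6.540) = 39.24 N.

T ≈ 39.2 N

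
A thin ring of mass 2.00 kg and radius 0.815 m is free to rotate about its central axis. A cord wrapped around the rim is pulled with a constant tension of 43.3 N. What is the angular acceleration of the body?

α ≈ 26.6 rad/s²

I = MR² = (2.00)(0.815)² = 1.328 kg·m².
τ = F R = (43.3)(0.815) = 35.29 N·m.
Newton's second law for rotation, τ = Iα, gives α = τ/I = 35.29/1.328 = 26.56 rad/s².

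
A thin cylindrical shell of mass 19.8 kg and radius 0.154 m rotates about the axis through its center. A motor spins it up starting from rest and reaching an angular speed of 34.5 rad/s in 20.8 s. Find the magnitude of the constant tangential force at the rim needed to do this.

F ≈ 5.06 N

I = MR² = (19.8)(0.154)² = 0.4696 kg·m².
α = Δω/Δt = (34.5 − 0)/20.8 = 1.659 rad/s².
The required torque is τ = Iα = (0.4696)(1.659) = 0.7789 N·m.
A tangential force at the rim gives τ = FR, so F = τ/R = 0.7789/0.154 = 5.058 N.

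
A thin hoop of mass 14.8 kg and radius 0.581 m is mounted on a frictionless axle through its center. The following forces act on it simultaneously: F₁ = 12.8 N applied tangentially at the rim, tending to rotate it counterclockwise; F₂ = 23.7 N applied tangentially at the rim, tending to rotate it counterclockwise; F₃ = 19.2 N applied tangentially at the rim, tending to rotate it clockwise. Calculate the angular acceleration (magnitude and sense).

α ≈ 2.01 rad/s², counterclockwise

I = MR² = (14.8)(0.581)² = 4.996 kg·m².
Taking counterclockwise as positive: τ₁ = +(12.8)(0.581) = +7.437 N·m; τ₂ = +(23.7)(0.581) = +13.77 N·m; τ₃ = −(19.2)(0.581) = −11.16 N·m.
Net torque τ = 10.05 N·m.
α = τ/I = 10.05/4.996 = 2.012 rad/s².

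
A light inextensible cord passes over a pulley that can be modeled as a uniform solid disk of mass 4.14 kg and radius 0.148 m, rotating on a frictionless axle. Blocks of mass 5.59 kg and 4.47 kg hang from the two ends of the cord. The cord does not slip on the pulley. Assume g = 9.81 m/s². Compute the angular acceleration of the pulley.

I = ½MR² = (1/2)(4.14)(0.148)² = 0.04534 kg·m².
Heavier block: m₁g − T₁ = m₁a. Lighter block: T₂ − m₂g = m₂a.
Pulley: (T₁ − T₂)R = Iα = I(a/R), so T₁ − T₂ = (I/R²)a = (1/2)M_p a = 2.070·a.
Adding the three: (m₁ − m₂)g = (m₁ + m₂ + 2.070)a, so a = (5.59 − 4.47)(9.81)/(5.59 + 4.47 + 2.070) = 0.9058 m/s².
α = a/R = 0.9058/0.148 = 6.120 rad/s².

α ≈ 6.12 rad/s²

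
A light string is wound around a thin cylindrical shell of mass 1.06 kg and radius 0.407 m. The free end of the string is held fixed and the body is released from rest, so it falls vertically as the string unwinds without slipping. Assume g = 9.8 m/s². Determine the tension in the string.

Translation: Mg − T = Ma. Rotation about the center: TR = Iα with I = MR².
With a = αR: T = (I/R²)a = M a, so Mg = (1 + 1.000)Ma.
a = g/(1 + 1.000) = 9.8/2.000 = 4.900 m/s².
T = 1.000·M·a = (1.000)(1.06)(4.900) = 5.194 N.

T ≈ 5.19 N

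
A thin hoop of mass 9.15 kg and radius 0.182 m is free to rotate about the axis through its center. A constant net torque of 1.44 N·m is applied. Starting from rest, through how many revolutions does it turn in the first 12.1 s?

I = MR² = (9.15)(0.182)² = 0.3031 kg·m².
α = τ/I = 1.44/0.3031 = 4.751 rad/s².
θ = ½αt² = ½(4.751)(12.1)² = 347.8 rad.
Revolutions = θ/(2π) = 55.36.

≈ 55.4 revolutions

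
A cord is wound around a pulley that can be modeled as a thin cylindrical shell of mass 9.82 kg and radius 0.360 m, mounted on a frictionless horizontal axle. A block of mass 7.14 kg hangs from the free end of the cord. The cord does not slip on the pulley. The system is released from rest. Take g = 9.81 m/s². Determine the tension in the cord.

T ≈ 40.6 N

I = MR² = (9.82)(0.360)² = 1.273 kg·m².
Block: mg − T = ma. Pulley: TR = Iα. No-slip: a = αR, so T = (I/R²)a = 9.820·a.
Then mg = (m + 9.820)a, so a = (7.14)(9.81)/(7.14 + 9.820) = 4.130 m/s².
T = 9.820·a = 40.56 N.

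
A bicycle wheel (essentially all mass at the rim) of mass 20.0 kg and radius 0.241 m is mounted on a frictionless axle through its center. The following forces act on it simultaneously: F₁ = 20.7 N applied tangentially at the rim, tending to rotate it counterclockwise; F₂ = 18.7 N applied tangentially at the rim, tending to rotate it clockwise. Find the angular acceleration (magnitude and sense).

α ≈ 0.415 rad/s², counterclockwise

I = MR² = (20.0)(0.241)² = 1.162 kg·m².
Taking counterclockwise as positive: τ₁ = +(20.7)(0.241) = +4.989 N·m; τ₂ = −(18.7)(0.241) = −4.507 N·m.
Net torque τ = 0.4820 N·m.
α = τ/I = 0.4820/1.162 = 0.4149 rad/s².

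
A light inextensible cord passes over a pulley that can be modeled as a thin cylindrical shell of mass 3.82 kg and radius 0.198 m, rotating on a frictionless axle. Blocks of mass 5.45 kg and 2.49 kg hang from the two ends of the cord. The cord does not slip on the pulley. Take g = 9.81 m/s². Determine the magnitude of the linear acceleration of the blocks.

a ≈ 2.47 m/s²

I = MR² = (3.82)(0.198)² = 0.1498 kg·m².
Heavier block: m₁g − T₁ = m₁a. Lighter block: T₂ − m₂g = m₂a.
Pulley: (T₁ − T₂)R = Iα = I(a/R), so T₁ − T₂ = (I/R²)a = 1·M_p a = 3.820·a.
Adding the three: (m₁ − m₂)g = (m₁ + m₂ + 3.820)a, so a = (5.45 − 2.49)(9.81)/(5.45 + 2.49 + 3.820) = 2.469 m/s².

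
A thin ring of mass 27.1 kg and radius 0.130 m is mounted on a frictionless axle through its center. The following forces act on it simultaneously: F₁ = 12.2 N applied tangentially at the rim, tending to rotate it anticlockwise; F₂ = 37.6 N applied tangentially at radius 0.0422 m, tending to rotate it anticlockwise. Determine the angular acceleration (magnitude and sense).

α ≈ 6.93 rad/s², anticlockwise

I = MR² = (27.1)(0.130)² = 0.4580 kg·m².
Taking anticlockwise as positive: τ₁ = +(12.2)(0.130) = +1.586 N·m; τ₂ = +(37.6)(0.0422) = +1.587 N·m.
Net torque τ = 3.173 N·m.
α = τ/I = 3.173/0.4580 = 6.927 rad/s².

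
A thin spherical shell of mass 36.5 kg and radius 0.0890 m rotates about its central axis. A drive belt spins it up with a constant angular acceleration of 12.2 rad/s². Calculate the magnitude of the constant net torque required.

I = (2/3)MR² = (2/3)(36.5)(0.0890)² = 0.1927 kg·m².
τ = Iα = (0.1927)(12.20) = 2.351 N·m.

τ ≈ 2.35 N·m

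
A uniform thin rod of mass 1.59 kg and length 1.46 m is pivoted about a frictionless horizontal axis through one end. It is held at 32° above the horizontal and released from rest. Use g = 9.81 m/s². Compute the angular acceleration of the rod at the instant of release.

α ≈ 8.55 rad/s²

About the pivot, I = (1/3)ML² = (1/3)(1.59)(1.46)² = 1.130 kg·m².
The weight acts at the center, a distance L/2 = 0.7300 m from the pivot; τ = Mg(L/2) cos 32° = 9.656 N·m.
α = τ/I = 9.656/1.130 = 8.547 rad/s².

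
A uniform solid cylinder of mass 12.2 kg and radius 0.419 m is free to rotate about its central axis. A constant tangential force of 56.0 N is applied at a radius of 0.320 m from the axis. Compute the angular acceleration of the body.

I = ½MR² = (1/2)(12.2)(0.419)² = 1.071 kg·m².
τ = F·r = (56.0)(0.320) = 17.92 N·m.
From τ = Iα: α = 17.92/1.071 = 16.73 rad/s².

α ≈ 16.7 rad/s²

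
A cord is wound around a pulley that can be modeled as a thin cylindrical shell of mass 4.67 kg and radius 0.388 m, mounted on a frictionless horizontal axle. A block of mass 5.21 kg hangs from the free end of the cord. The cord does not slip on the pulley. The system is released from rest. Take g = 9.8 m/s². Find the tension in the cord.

T ≈ 24.1 N

I = MR² = (4.67)(0.388)² = 0.7030 kg·m².
Block: mg − T = ma. Pulley: TR = Iα. No-slip: a = αR, so T = (I/R²)a = 4.670·a.
Then mg = (m + 4.670)a, so a = (5.21)(9.8)/(5.21 + 4.670) = 5.168 m/s².
T = 4.670·a = 24.13 N.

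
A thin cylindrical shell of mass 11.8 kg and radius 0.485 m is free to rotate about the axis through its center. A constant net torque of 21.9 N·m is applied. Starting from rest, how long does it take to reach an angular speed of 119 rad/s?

I = MR² = (11.8)(0.485)² = 2.776 kg·m².
α = τ/I = 21.9/2.776 = 7.890 rad/s².
ω = αt ⇒ t = ω/α = 119/7.890 = 15.08 s.

t ≈ 15.1 s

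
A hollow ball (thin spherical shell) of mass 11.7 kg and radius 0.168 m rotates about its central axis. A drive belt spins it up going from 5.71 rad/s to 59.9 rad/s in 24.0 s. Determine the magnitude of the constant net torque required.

I = (2/3)MR² = (2/3)(11.7)(0.168)² = 0.2201 kg·m².
α = Δω/Δt = (59.9 − 5.71)/24.0 = 2.258 rad/s².
τ = Iα = (0.2201)(2.258) = 0.4971 N·m.

τ ≈ 0.497 N·m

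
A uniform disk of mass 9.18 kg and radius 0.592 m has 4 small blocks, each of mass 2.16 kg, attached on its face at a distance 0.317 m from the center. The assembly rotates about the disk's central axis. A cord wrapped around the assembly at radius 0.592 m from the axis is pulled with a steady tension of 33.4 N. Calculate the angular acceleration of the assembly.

I_disk = ½MR² = ½(9.18)(0.592)² = 1.609 kg·m².
I_blocks = 4·m·r² = 4(2.16)(0.317)² = 0.8682 kg·m².
Total I = 2.477 kg·m².
τ = F r = (33.4)(0.592) = 19.77 N·m.
α = τ/I = 19.77/2.477 = 7.983 rad/s².

α ≈ 7.98 rad/s²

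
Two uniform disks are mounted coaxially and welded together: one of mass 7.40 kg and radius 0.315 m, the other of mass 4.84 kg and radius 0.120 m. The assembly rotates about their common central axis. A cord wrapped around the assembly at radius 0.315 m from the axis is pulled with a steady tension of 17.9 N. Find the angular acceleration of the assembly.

α ≈ 14.0 rad/s²

I = ½M₁R₁² + ½M₂R₂² = ½(7.40)(0.315)² + ½(4.84)(0.120)² = 0.4020 kg·m².
τ = F r = (17.9)(0.315) = 5.638 N·m.
α = τ/I = 5.638/0.4020 = 14.03 rad/s².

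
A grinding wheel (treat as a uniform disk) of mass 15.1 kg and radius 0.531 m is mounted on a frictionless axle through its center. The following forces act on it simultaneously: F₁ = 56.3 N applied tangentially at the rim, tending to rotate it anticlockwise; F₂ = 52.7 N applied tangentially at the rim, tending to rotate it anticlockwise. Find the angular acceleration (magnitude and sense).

α ≈ 27.2 rad/s², anticlockwise

I = ½MR² = (1/2)(15.1)(0.531)² = 2.129 kg·m².
Taking anticlockwise as positive: τ₁ = +(56.3)(0.531) = +29.90 N·m; τ₂ = +(52.7)(0.531) = +27.98 N·m.
Net torque τ = 57.88 N·m.
α = τ/I = 57.88/2.129 = 27.19 rad/s².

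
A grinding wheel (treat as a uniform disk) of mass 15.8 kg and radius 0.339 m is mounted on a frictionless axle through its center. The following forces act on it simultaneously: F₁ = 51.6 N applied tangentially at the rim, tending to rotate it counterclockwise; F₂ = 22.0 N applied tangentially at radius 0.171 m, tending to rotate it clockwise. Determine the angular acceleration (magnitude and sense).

I = ½MR² = (1/2)(15.8)(0.339)² = 0.9079 kg·m².
Taking counterclockwise as positive: τ₁ = +(51.6)(0.339) = +17.49 N·m; τ₂ = −(22.0)(0.171) = −3.762 N·m.
Net torque τ = 13.73 N·m.
α = τ/I = 13.73/0.9079 = 15.12 rad/s².

α ≈ 15.1 rad/s², counterclockwise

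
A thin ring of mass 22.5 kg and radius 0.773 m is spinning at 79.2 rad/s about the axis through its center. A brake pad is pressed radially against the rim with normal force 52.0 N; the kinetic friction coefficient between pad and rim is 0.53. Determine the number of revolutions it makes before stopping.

≈ 315 revolutions

I = MR² = (22.5)(0.773)² = 13.44 kg·m².
Friction force f = μN = (0.53)(52.0) = 27.56 N at the rim; torque magnitude τ = fR = 21.30 N·m, opposing ω.
|α| = τ/I = 21.30/13.44 = 1.585 rad/s² (deceleration).
ω² = ω₀² − 2|α|θ with ω = 0 ⇒ θ = ω₀²/(2|α|) = 1979 rad = 315.0 rev.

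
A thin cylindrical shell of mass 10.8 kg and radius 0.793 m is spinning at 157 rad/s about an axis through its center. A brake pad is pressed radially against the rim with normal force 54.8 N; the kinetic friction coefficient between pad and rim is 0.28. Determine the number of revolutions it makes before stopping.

I = MR² = (10.8)(0.793)² = 6.792 kg·m².
Friction force f = μN = (0.28)(54.8) = 15.34 N at the rim; torque magnitude τ = fR = 12.17 N·m, opposing ω.
|α| = τ/I = 12.17/6.792 = 1.792 rad/s² (deceleration).
ω² = ω₀² − 2|α|θ with ω = 0 ⇒ θ = ω₀²/(2|α|) = 6879 rad = 1095 rev.

≈ 1090 revolutions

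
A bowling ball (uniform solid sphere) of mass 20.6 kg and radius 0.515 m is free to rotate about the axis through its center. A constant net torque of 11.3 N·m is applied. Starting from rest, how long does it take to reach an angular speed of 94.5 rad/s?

I = (2/5)MR² = (2/5)(20.6)(0.515)² = 2.185 kg·m².
α = τ/I = 11.3/2.185 = 5.171 rad/s².
ω = αt ⇒ t = ω/α = 94.5/5.171 = 18.28 s.

t ≈ 18.3 s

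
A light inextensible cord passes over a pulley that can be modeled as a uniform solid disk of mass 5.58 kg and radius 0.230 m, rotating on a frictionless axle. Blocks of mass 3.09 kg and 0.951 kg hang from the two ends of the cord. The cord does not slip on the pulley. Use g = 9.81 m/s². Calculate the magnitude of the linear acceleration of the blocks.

a ≈ 3.07 m/s²

I = ½MR² = (1/2)(5.58)(0.230)² = 0.1476 kg·m².
Heavier block: m₁g − T₁ = m₁a. Lighter block: T₂ − m₂g = m₂a.
Pulley: (T₁ − T₂)R = Iα = I(a/R), so T₁ − T₂ = (I/R²)a = (1/2)M_p a = 2.790·a.
Adding the three: (m₁ − m₂)g = (m₁ + m₂ + 2.790)a, so a = (3.09 − 0.951)(9.81)/(3.09 + 0.951 + 2.790) = 3.072 m/s².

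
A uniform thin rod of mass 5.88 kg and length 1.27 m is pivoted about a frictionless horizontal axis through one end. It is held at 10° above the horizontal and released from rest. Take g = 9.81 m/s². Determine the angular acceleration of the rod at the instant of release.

About the pivot, I = (1/3)ML² = (1/3)(5.88)(1.27)² = 3.161 kg·m².
The weight acts at the center, a distance L/2 = 0.6350 m from the pivot; τ = Mg(L/2) cos 10° = 36.07 N·m.
α = τ/I = 36.07/3.161 = 11.41 rad/s².

α ≈ 11.4 rad/s²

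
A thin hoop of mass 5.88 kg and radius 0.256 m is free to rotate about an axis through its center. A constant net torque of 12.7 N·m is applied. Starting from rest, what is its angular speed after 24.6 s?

I = MR² = (5.88)(0.256)² = 0.3854 kg·m².
α = τ/I = 12.7/0.3854 = 32.96 rad/s².
ω = ω₀ + αt = 0 + (32.96)(24.6) = 810.7 rad/s.

ω ≈ 811 rad/s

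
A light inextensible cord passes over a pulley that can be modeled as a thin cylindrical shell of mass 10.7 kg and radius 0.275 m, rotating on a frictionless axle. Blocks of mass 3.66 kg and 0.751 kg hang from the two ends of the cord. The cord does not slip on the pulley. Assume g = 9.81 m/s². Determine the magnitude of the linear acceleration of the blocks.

I = MR² = (10.7)(0.275)² = 0.8092 kg·m².
Heavier block: m₁g − T₁ = m₁a. Lighter block: T₂ − m₂g = m₂a.
Pulley: (T₁ − T₂)R = Iα = I(a/R), so T₁ − T₂ = (I/R²)a = 1·M_p a = 10.70·a.
Adding the three: (m₁ − m₂)g = (m₁ + m₂ + 10.70)a, so a = (3.66 − 0.751)(9.81)/(3.66 + 0.751 + 10.70) = 1.889 m/s².

a ≈ 1.89 m/s²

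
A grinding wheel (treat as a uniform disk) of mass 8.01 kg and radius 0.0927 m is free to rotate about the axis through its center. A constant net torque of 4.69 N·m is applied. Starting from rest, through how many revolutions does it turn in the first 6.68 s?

≈ 484 revolutions

I = ½MR² = (1/2)(8.01)(0.0927)² = 0.03442 kg·m².
α = τ/I = 4.69/0.03442 = 136.3 rad/s².
θ = ½αt² = ½(136.3)(6.68)² = 3040 rad.
Revolutions = θ/(2π) = 483.9.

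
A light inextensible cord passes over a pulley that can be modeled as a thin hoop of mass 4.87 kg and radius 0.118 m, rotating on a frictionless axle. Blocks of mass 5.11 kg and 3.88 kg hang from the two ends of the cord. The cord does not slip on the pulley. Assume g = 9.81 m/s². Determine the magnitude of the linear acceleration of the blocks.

I = MR² = (4.87)(0.118)² = 0.06781 kg·m².
Heavier block: m₁g − T₁ = m₁a. Lighter block: T₂ − m₂g = m₂a.
Pulley: (T₁ − T₂)R = Iα = I(a/R), so T₁ − T₂ = (I/R²)a = 1·M_p a = 4.870·a.
Adding the three: (m₁ − m₂)g = (m₁ + m₂ + 4.870)a, so a = (5.11 − 3.88)(9.81)/(5.11 + 3.88 + 4.870) = 0.8706 m/s².

a ≈ 0.871 m/s²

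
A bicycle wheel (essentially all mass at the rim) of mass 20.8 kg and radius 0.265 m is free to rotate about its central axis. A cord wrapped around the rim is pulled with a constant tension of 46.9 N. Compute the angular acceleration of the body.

α ≈ 8.51 rad/s²

I = MR² = (20.8)(0.265)² = 1.461 kg·m².
τ = F R = (46.9)(0.265) = 12.43 N·m.
From τ = Iα: α = 12.43/1.461 = 8.509 rad/s².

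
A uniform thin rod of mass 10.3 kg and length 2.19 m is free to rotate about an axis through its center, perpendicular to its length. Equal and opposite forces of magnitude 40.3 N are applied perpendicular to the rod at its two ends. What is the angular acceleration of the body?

I = (1/12)ML² = (1/12)(10.3)(2.19)² = 4.117 kg·m².
The couple gives τ = F·(L/2) + F·(L/2) = F L = (40.3)(2.19) = 88.26 N·m.
From τ = Iα: α = 88.26/4.117 = 21.44 rad/s².

α ≈ 21.4 rad/s²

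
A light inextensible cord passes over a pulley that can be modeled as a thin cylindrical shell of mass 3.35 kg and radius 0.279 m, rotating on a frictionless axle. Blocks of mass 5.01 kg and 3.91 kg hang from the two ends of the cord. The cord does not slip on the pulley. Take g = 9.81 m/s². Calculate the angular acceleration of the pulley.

I = MR² = (3.35)(0.279)² = 0.2608 kg·m².
Heavier block: m₁g − T₁ = m₁a. Lighter block: T₂ − m₂g = m₂a.
Pulley: (T₁ − T₂)R = Iα = I(a/R), so T₁ − T₂ = (I/R²)a = 1·M_p a = 3.350·a.
Adding the three: (m₁ − m₂)g = (m₁ + m₂ + 3.350)a, so a = (5.01 − 3.91)(9.81)/(5.01 + 3.91 + 3.350) = 0.8795 m/s².
α = a/R = 0.8795/0.279 = 3.152 rad/s².

α ≈ 3.15 rad/s²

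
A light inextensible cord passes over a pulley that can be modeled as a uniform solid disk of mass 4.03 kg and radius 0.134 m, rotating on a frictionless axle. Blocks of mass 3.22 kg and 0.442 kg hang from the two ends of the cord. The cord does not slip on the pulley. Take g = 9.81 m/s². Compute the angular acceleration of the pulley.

α ≈ 35.8 rad/s²

I = ½MR² = (1/2)(4.03)(0.134)² = 0.03618 kg·m².
Heavier block: m₁g − T₁ = m₁a. Lighter block: T₂ − m₂g = m₂a.
Pulley: (T₁ − T₂)R = Iα = I(a/R), so T₁ − T₂ = (I/R²)a = (1/2)M_p a = 2.015·a.
Adding the three: (m₁ − m₂)g = (m₁ + m₂ + 2.015)a, so a = (3.22 − 0.442)(9.81)/(3.22 + 0.442 + 2.015) = 4.800 m/s².
α = a/R = 4.800/0.134 = 35.82 rad/s².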